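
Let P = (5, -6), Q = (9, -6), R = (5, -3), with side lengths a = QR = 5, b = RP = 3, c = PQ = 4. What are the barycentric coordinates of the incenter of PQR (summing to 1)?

The incenter has barycentric coordinates proportional to the opposite side lengths: (5 : 3 : 4).
Normalizing by 5+3+4 = 12 gives (5/12, 1/4, 1/3).

(5/12, 1/4, 1/3)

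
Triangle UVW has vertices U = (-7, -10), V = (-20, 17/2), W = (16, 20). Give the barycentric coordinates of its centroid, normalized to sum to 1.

(1/3, 1/3, 1/3)

The centroid is the average of the vertices, so each weight is 1/3.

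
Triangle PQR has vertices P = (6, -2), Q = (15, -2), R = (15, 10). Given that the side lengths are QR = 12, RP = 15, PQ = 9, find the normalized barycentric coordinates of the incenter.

The incenter has barycentric coordinates proportional to the opposite side lengths: (12 : 15 : 9).
Normalizing by 12+15+9 = 36 gives (1/3, 5/12, 1/4).

(1/3, 5/12, 1/4)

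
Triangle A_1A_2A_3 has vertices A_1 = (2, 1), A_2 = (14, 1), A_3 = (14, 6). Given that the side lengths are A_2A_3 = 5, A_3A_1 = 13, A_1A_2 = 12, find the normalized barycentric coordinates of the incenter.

The incenter has barycentric coordinates proportional to the opposite side lengths: (5 : 13 : 12).
Normalizing by 5+13+12 = 30 gives (1/6, 13/30, 2/5).

(1/6, 13/30, 2/5)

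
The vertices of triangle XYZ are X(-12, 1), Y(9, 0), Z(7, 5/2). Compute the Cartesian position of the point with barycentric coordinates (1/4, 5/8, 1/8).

(7/2, 9/16)

W = (1/4)·X + (5/8)·Y + (1/8)·Z.
x-coordinate: (1/4)·(-12) + (5/8)·9 + (1/8)·7 = 7/2.
y-coordinate: (1/4)·1 + (5/8)·0 + (1/8)·(5/2) = 9/16.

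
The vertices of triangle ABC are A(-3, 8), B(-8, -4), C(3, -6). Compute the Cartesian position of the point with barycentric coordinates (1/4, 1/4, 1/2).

P = (1/4)·A + (1/4)·B + (1/2)·C.
x-coordinate: (1/4)·(-3) + (1/4)·(-8) + (1/2)·3 = -5/4.
y-coordinate: (1/4)·8 + (1/4)·(-4) + (1/2)·(-6) = -2.

(-5/4, -2)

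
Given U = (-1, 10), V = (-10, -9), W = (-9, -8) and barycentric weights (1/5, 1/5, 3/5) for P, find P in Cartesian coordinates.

(-38/5, -23/5)

P = (1/5)·U + (1/5)·V + (3/5)·W.
x-coordinate: (1/5)·(-1) + (1/5)·(-10) + (3/5)·(-9) = -38/5.
y-coordinate: (1/5)·10 + (1/5)·(-9) + (3/5)·(-8) = -23/5.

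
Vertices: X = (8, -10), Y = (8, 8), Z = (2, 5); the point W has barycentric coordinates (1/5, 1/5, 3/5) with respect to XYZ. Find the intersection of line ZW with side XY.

Line ZW meets XY where the Z-coordinate vanishes; zeroing W's Z-weight and renormalizing leaves X, Y-weights 1/5 : 1/5 → (1/2, 1/2).
So V = (1/2)·X + (1/2)·Y = (8, -1).

(8, -1)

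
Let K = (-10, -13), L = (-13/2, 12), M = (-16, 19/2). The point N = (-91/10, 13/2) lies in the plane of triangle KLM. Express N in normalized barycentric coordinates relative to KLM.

(1/5, 3/5, 1/5)

Signed area of the reference triangle: [KLM] = ½·((-10)·(12−(19/2)) + (-13/2)·(19/2−(-13)) + (-16)·(-13−12)) = ½·(-25 − 585/4 + 400) = 915/8.
[NLM] = ½·((-91/10)·(12−(19/2)) + (-13/2)·(19/2−(13/2)) + (-16)·(13/2−12)) = ½·(-91/4 − 39/2 + 88) = 183/8, so the K-coordinate is (183/8)/(915/8) = 1/5.
[KNM] = ½·((-10)·(13/2−(19/2)) + (-91/10)·(19/2−(-13)) + (-16)·(-13−(13/2))) = ½·(30 − 819/4 + 312) = 549/8, so the L-coordinate is 3/5.
[KLN] = ½·((-10)·(12−(13/2)) + (-13/2)·(13/2−(-13)) + (-91/10)·(-13−12)) = ½·(-55 − 507/4 + 455/2) = 183/8, so the M-coordinate is 1/5.
Check: 1/5 + 3/5 + 1/5 = 1.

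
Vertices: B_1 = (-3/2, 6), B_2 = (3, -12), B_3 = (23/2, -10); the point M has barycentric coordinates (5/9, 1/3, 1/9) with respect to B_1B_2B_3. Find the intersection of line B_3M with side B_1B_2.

Line B_3M meets B_1B_2 where the B_3-coordinate vanishes; zeroing M's B_3-weight and renormalizing leaves B_1, B_2-weights 5/9 : 1/3 → (5/8, 3/8).
So N = (5/8)·B_1 + (3/8)·B_2 = (3/16, -3/4).

(3/16, -3/4)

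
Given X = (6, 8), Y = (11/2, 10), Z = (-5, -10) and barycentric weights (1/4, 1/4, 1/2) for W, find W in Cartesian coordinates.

(3/8, -1/2)

W = (1/4)·X + (1/4)·Y + (1/2)·Z.
x-coordinate: (1/4)·6 + (1/4)·(11/2) + (1/2)·(-5) = 3/8.
y-coordinate: (1/4)·8 + (1/4)·10 + (1/2)·(-10) = -1/2.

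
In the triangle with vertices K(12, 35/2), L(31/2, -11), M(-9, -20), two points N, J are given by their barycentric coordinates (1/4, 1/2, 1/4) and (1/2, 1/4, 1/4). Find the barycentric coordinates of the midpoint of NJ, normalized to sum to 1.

Since both coordinate triples sum to 1, the midpoint's barycentrics are the componentwise average.
(1/4+1/2)/2 = 3/8; similarly 3/8 and 1/4.

(3/8, 3/8, 1/4)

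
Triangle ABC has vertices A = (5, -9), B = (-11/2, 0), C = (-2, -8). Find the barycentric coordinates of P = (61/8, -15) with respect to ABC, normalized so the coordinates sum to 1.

(1, -3/4, 3/4)

Signed area of the reference triangle: [ABC] = ½·(5·(0−(-8)) + (-11/2)·(-8−(-9)) + (-2)·(-9−0)) = ½·(40 − 11/2 + 18) = 105/4.
[PBC] = ½·((61/8)·(0−(-8)) + (-11/2)·(-8−(-15)) + (-2)·(-15−0)) = ½·(61 − 77/2 + 30) = 105/4, so the A-coordinate is (105/4)/(105/4) = 1.
[APC] = ½·(5·(-15−(-8)) + (61/8)·(-8−(-9)) + (-2)·(-9−(-15))) = ½·(-35 + 61/8 − 12) = -315/16, so the B-coordinate is -3/4.
[ABP] = ½·(5·(0−(-15)) + (-11/2)·(-15−(-9)) + (61/8)·(-9−0)) = ½·(75 + 33 − 549/8) = 315/16, so the C-coordinate is 3/4.
Check: 1 − 3/4 + 3/4 = 1.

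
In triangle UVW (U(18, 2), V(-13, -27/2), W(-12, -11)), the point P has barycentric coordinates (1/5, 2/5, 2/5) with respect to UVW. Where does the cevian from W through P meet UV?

Line WP meets UV where the W-coordinate vanishes; zeroing P's W-weight and renormalizing leaves U, V-weights 1/5 : 2/5 → (1/3, 2/3).
So Q = (1/3)·U + (2/3)·V = (-8/3, -25/3).

(-8/3, -25/3)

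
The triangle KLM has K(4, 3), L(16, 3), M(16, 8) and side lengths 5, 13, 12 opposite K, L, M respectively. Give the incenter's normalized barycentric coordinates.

(1/6, 13/30, 2/5)

The incenter has barycentric coordinates proportional to the opposite side lengths: (5 : 13 : 12).
Normalizing by 5+13+12 = 30 gives (1/6, 13/30, 2/5).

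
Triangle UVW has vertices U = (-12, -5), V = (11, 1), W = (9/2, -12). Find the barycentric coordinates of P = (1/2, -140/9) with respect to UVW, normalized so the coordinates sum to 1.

Signed area of the reference triangle: [UVW] = ½·((-12)·(1−(-12)) + 11·(-12−(-5)) + (9/2)·(-5−1)) = ½·(-156 − 77 − 27) = -130.
[PVW] = ½·((1/2)·(1−(-12)) + 11·(-12−(-140/9)) + (9/2)·(-140/9−1)) = ½·(13/2 + 352/9 − 149/2) = -130/9, so the U-coordinate is (-130/9)/(-130) = 1/9.
[UPW] = ½·((-12)·(-140/9−(-12)) + (1/2)·(-12−(-5)) + (9/2)·(-5−(-140/9))) = ½·(128/3 − 7/2 + 95/2) = 130/3, so the V-coordinate is -1/3.
[UVP] = ½·((-12)·(1−(-140/9)) + 11·(-140/9−(-5)) + (1/2)·(-5−1)) = ½·(-596/3 − 1045/9 − 3) = -1430/9, so the W-coordinate is 11/9.
Check: 1/9 − 1/3 + 11/9 = 1.

(1/9, -1/3, 11/9)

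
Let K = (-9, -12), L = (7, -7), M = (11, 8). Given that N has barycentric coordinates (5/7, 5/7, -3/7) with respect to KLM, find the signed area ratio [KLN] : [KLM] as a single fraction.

-3/7

The signed ratio [KLN]/[KLM] equals the barycentric coordinate of N at vertex M, which is -3/7.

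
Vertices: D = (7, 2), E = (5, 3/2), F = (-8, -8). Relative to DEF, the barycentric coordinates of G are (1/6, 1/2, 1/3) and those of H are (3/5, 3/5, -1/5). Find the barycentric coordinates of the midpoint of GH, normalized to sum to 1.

Since both coordinate triples sum to 1, the midpoint's barycentrics are the componentwise average.
(1/6+3/5)/2 = 23/60; similarly 11/20 and 1/15.

(23/60, 11/20, 1/15)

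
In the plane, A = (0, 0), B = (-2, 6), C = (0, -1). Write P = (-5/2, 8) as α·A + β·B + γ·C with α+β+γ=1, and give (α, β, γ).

(1/4, 5/4, -1/2)

Signed area of the reference triangle: [ABC] = ½·(0·(6−(-1)) + (-2)·(-1−0) + 0·(0−6)) = ½·(0 + 2 + 0) = 1.
[PBC] = ½·((-5/2)·(6−(-1)) + (-2)·(-1−8) + 0·(8−6)) = ½·(-35/2 + 18 + 0) = 1/4, so the A-coordinate is (1/4)/1 = 1/4.
[APC] = ½·(0·(8−(-1)) + (-5/2)·(-1−0) + 0·(0−8)) = ½·(0 + 5/2 + 0) = 5/4, so the B-coordinate is 5/4.
[ABP] = ½·(0·(6−8) + (-2)·(8−0) + (-5/2)·(0−6)) = ½·(0 − 16 + 15) = -1/2, so the C-coordinate is -1/2.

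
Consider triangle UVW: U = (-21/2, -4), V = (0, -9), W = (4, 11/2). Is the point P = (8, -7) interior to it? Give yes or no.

Barycentric coordinates of P: (-432/689, 877/689, 244/689).
The three coordinates are negative, positive, positive; a point is interior exactly when all three are positive.

no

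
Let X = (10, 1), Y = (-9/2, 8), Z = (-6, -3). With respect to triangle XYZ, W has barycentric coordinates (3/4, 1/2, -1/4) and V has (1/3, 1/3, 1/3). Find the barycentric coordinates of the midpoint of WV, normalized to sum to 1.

Since both coordinate triples sum to 1, the midpoint's barycentrics are the componentwise average.
(3/4+1/3)/2 = 13/24; similarly 5/12 and 1/24.

(13/24, 5/12, 1/24)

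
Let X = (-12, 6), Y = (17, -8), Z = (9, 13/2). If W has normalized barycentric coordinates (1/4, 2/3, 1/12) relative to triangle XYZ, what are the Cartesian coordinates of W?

W = (1/4)·X + (2/3)·Y + (1/12)·Z.
x-coordinate: (1/4)·(-12) + (2/3)·17 + (1/12)·9 = 109/12.
y-coordinate: (1/4)·6 + (2/3)·(-8) + (1/12)·(13/2) = -79/24.

(109/12, -79/24)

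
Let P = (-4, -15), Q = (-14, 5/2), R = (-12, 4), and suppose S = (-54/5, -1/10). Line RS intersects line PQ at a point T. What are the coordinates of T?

Barycentric coordinates of S with respect to PQR: (1/5, 1/5, 3/5).
On side PQ the R-coordinate is zero; dropping S's R-weight 3/5 and renormalizing the remaining 1/5 : 1/5 gives weights 1/2, 1/2 on P, Q.
T = (1/2)·(-4, -15) + (1/2)·(-14, 5/2) = (-9, -25/4).

(-9, -25/4)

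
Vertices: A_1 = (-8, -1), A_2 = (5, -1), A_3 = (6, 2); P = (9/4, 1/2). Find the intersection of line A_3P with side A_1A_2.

Barycentric coordinates of P with respect to A_1A_2A_3: (1/4, 1/4, 1/2).
On side A_1A_2 the A_3-coordinate is zero; dropping P's A_3-weight 1/2 and renormalizing the remaining 1/4 : 1/4 gives weights 1/2, 1/2 on A_1, A_2.
Q = (1/2)·(-8, -1) + (1/2)·(5, -1) = (-3/2, -1).

(-3/2, -1)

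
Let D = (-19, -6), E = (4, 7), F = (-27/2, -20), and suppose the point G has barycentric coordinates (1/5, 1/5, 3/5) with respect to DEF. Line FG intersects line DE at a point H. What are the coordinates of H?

Line FG meets DE where the F-coordinate vanishes; zeroing G's F-weight and renormalizing leaves D, E-weights 1/5 : 1/5 → (1/2, 1/2).
So H = (1/2)·D + (1/2)·E = (-15/2, 1/2).

(-15/2, 1/2)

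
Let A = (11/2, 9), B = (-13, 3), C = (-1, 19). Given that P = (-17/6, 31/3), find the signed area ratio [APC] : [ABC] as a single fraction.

[ABC] = ½·((11/2)·(3−19) + (-13)·(19−9) + (-1)·(9−3)) = ½·(-88 − 130 − 6) = -112.
[APC] = ½·((11/2)·(31/3−19) + (-17/6)·(19−9) + (-1)·(9−(31/3))) = ½·(-143/3 − 85/3 + 4/3) = -112/3, so the ratio is (-112/3)/(-112) = 1/3.

1/3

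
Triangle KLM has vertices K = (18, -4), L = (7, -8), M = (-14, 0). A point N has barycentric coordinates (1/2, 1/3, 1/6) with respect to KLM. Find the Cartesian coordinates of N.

N = (1/2)·K + (1/3)·L + (1/6)·M.
x-coordinate: (1/2)·18 + (1/3)·7 + (1/6)·(-14) = 9.
y-coordinate: (1/2)·(-4) + (1/3)·(-8) + (1/6)·0 = -14/3.

(9, -14/3)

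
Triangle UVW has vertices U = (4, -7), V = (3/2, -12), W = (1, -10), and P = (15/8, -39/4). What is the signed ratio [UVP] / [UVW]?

[UVW] = ½·(4·(-12−(-10)) + (3/2)·(-10−(-7)) + 1·(-7−(-12))) = ½·(-8 − 9/2 + 5) = -15/4.
[UVP] = ½·(4·(-12−(-39/4)) + (3/2)·(-39/4−(-7)) + (15/8)·(-7−(-12))) = ½·(-9 − 33/8 + 75/8) = -15/8, so the ratio is (-15/8)/(-15/4) = 1/2.

1/2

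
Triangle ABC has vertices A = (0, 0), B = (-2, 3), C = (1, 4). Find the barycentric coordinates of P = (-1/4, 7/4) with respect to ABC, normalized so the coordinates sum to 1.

(1/2, 1/4, 1/4)

Signed area of the reference triangle: [ABC] = ½·(0·(3−4) + (-2)·(4−0) + 1·(0−3)) = ½·(0 − 8 − 3) = -11/2.
[PBC] = ½·((-1/4)·(3−4) + (-2)·(4−(7/4)) + 1·(7/4−3)) = ½·(1/4 − 9/2 − 5/4) = -11/4, so the A-coordinate is (-11/4)/(-11/2) = 1/2.
[APC] = ½·(0·(7/4−4) + (-1/4)·(4−0) + 1·(0−(7/4))) = ½·(0 − 1 − 7/4) = -11/8, so the B-coordinate is 1/4.
[ABP] = ½·(0·(3−(7/4)) + (-2)·(7/4−0) + (-1/4)·(0−3)) = ½·(0 − 7/2 + 3/4) = -11/8, so the C-coordinate is 1/4.
Check: 1/2 + 1/4 + 1/4 = 1.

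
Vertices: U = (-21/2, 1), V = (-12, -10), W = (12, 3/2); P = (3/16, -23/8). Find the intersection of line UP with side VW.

(12/7, -24/7)

Barycentric coordinates of P with respect to UVW: (1/8, 3/8, 1/2).
On side VW the U-coordinate is zero; dropping P's U-weight 1/8 and renormalizing the remaining 3/8 : 1/2 gives weights 3/7, 4/7 on V, W.
Q = (3/7)·(-12, -10) + (4/7)·(12, 3/2) = (12/7, -24/7).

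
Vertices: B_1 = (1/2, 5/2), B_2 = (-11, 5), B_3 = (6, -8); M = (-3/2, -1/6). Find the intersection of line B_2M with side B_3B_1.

(13/4, -11/4)

Barycentric coordinates of M with respect to B_1B_2B_3: (1/3, 1/3, 1/3).
On side B_3B_1 the B_2-coordinate is zero; dropping M's B_2-weight 1/3 and renormalizing the remaining 1/3 : 1/3 gives weights 1/2, 1/2 on B_3, B_1.
N = (1/2)·(6, -8) + (1/2)·(1/2, 5/2) = (13/4, -11/4).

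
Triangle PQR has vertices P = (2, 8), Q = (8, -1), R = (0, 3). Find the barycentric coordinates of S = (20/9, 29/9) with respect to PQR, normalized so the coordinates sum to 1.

(2/9, 2/9, 5/9)

Signed area of the reference triangle: [PQR] = ½·(2·(-1−3) + 8·(3−8) + 0·(8−(-1))) = ½·(-8 − 40 + 0) = -24.
[SQR] = ½·((20/9)·(-1−3) + 8·(3−(29/9)) + 0·(29/9−(-1))) = ½·(-80/9 − 16/9 + 0) = -16/3, so the P-coordinate is (-16/3)/(-24) = 2/9.
[PSR] = ½·(2·(29/9−3) + (20/9)·(3−8) + 0·(8−(29/9))) = ½·(4/9 − 100/9 + 0) = -16/3, so the Q-coordinate is 2/9.
[PQS] = ½·(2·(-1−(29/9)) + 8·(29/9−8) + (20/9)·(8−(-1))) = ½·(-76/9 − 344/9 + 20) = -40/3, so the R-coordinate is 5/9.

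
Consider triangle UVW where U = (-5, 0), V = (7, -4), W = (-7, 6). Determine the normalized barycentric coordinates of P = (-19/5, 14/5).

Signed area of the reference triangle: [UVW] = ½·((-5)·(-4−6) + 7·(6−0) + (-7)·(0−(-4))) = ½·(50 + 42 − 28) = 32.
[PVW] = ½·((-19/5)·(-4−6) + 7·(6−(14/5)) + (-7)·(14/5−(-4))) = ½·(38 + 112/5 − 238/5) = 32/5, so the U-coordinate is (32/5)/32 = 1/5.
[UPW] = ½·((-5)·(14/5−6) + (-19/5)·(6−0) + (-7)·(0−(14/5))) = ½·(16 − 114/5 + 98/5) = 32/5, so the V-coordinate is 1/5.
[UVP] = ½·((-5)·(-4−(14/5)) + 7·(14/5−0) + (-19/5)·(0−(-4))) = ½·(34 + 98/5 − 76/5) = 96/5, so the W-coordinate is 3/5.
Check: 1/5 + 1/5 + 3/5 = 1.

(1/5, 1/5, 3/5)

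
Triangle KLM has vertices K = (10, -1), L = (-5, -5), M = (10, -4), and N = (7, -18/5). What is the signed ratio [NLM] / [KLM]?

[KLM] = ½·(10·(-5−(-4)) + (-5)·(-4−(-1)) + 10·(-1−(-5))) = ½·(-10 + 15 + 40) = 45/2.
[NLM] = ½·(7·(-5−(-4)) + (-5)·(-4−(-18/5)) + 10·(-18/5−(-5))) = ½·(-7 + 2 + 14) = 9/2, so the ratio is (9/2)/(45/2) = 1/5.

1/5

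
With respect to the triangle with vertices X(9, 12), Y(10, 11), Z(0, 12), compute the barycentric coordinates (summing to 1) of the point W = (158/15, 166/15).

Signed area of the reference triangle: [XYZ] = ½·(9·(11−12) + 10·(12−12) + 0·(12−11)) = ½·(-9 + 0 + 0) = -9/2.
[WYZ] = ½·((158/15)·(11−12) + 10·(12−(166/15)) + 0·(166/15−11)) = ½·(-158/15 + 28/3 + 0) = -3/5, so the X-coordinate is (-3/5)/(-9/2) = 2/15.
[XWZ] = ½·(9·(166/15−12) + (158/15)·(12−12) + 0·(12−(166/15))) = ½·(-42/5 + 0 + 0) = -21/5, so the Y-coordinate is 14/15.
[XYW] = ½·(9·(11−(166/15)) + 10·(166/15−12) + (158/15)·(12−11)) = ½·(-3/5 − 28/3 + 158/15) = 3/10, so the Z-coordinate is -1/15.

(2/15, 14/15, -1/15)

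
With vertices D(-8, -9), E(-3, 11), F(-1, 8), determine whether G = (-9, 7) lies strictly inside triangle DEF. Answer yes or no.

Barycentric coordinates of G: (26/55, 129/55, -20/11).
The three coordinates are positive, positive, negative; a point is interior exactly when all three are positive.

no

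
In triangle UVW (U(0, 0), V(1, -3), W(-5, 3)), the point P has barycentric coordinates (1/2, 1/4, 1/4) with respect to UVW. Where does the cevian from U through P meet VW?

Line UP meets VW where the U-coordinate vanishes; zeroing P's U-weight and renormalizing leaves V, W-weights 1/4 : 1/4 → (1/2, 1/2).
So Q = (1/2)·V + (1/2)·W = (-2, 0).

(-2, 0)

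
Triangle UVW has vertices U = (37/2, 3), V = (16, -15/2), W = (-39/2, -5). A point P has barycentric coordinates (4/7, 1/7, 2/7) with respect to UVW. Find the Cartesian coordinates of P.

(51/7, -11/14)

P = (4/7)·U + (1/7)·V + (2/7)·W.
x-coordinate: (4/7)·(37/2) + (1/7)·16 + (2/7)·(-39/2) = 51/7.
y-coordinate: (4/7)·3 + (1/7)·(-15/2) + (2/7)·(-5) = -11/14.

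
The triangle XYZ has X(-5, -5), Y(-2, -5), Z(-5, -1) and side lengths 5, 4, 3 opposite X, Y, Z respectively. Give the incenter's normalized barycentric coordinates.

The incenter has barycentric coordinates proportional to the opposite side lengths: (5 : 4 : 3).
Normalizing by 5+4+3 = 12 gives (5/12, 1/3, 1/4).

(5/12, 1/3, 1/4)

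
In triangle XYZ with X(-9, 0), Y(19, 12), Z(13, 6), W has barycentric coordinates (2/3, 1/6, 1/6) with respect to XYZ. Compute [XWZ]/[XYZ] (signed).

1/6

The signed ratio [XWZ]/[XYZ] equals the barycentric coordinate of W at vertex Y, which is 1/6.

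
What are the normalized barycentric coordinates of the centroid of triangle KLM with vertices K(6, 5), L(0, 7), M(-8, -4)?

(1/3, 1/3, 1/3)

The centroid is the average of the vertices, so each weight is 1/3.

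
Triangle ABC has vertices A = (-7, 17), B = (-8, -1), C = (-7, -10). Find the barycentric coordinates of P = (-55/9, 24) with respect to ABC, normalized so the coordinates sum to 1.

(14/9, -8/9, 1/3)

Signed area of the reference triangle: [ABC] = ½·((-7)·(-1−(-10)) + (-8)·(-10−17) + (-7)·(17−(-1))) = ½·(-63 + 216 − 126) = 27/2.
[PBC] = ½·((-55/9)·(-1−(-10)) + (-8)·(-10−24) + (-7)·(24−(-1))) = ½·(-55 + 272 − 175) = 21, so the A-coordinate is 21/(27/2) = 14/9.
[APC] = ½·((-7)·(24−(-10)) + (-55/9)·(-10−17) + (-7)·(17−24)) = ½·(-238 + 165 + 49) = -12, so the B-coordinate is -8/9.
[ABP] = ½·((-7)·(-1−24) + (-8)·(24−17) + (-55/9)·(17−(-1))) = ½·(175 − 56 − 110) = 9/2, so the C-coordinate is 1/3.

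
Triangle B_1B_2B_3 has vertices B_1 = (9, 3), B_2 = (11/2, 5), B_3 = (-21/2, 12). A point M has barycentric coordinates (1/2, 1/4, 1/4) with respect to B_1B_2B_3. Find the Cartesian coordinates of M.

M = (1/2)·B_1 + (1/4)·B_2 + (1/4)·B_3.
x-coordinate: (1/2)·9 + (1/4)·(11/2) + (1/4)·(-21/2) = 13/4.
y-coordinate: (1/2)·3 + (1/4)·5 + (1/4)·12 = 23/4.

(13/4, 23/4)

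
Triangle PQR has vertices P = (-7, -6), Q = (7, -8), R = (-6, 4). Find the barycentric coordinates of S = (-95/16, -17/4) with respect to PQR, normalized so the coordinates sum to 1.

Signed area of the reference triangle: [PQR] = ½·((-7)·(-8−4) + 7·(4−(-6)) + (-6)·(-6−(-8))) = ½·(84 + 70 − 12) = 71.
[SQR] = ½·((-95/16)·(-8−4) + 7·(4−(-17/4)) + (-6)·(-17/4−(-8))) = ½·(285/4 + 231/4 − 45/2) = 213/4, so the P-coordinate is (213/4)/71 = 3/4.
[PSR] = ½·((-7)·(-17/4−4) + (-95/16)·(4−(-6)) + (-6)·(-6−(-17/4))) = ½·(231/4 − 475/8 + 21/2) = 71/16, so the Q-coordinate is 1/16.
[PQS] = ½·((-7)·(-8−(-17/4)) + 7·(-17/4−(-6)) + (-95/16)·(-6−(-8))) = ½·(105/4 + 49/4 − 95/8) = 213/16, so the R-coordinate is 3/16.
Check: 3/4 + 1/16 + 3/16 = 1.

(3/4, 1/16, 3/16)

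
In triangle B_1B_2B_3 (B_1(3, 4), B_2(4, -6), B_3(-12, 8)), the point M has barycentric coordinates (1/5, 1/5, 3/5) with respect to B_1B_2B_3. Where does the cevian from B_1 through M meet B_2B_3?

Line B_1M meets B_2B_3 where the B_1-coordinate vanishes; zeroing M's B_1-weight and renormalizing leaves B_2, B_3-weights 1/5 : 3/5 → (1/4, 3/4).
So N = (1/4)·B_2 + (3/4)·B_3 = (-8, 9/2).

(-8, 9/2)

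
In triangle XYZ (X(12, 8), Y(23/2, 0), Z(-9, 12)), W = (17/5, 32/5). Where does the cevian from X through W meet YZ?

(5/4, 6)

Barycentric coordinates of W with respect to XYZ: (1/5, 2/5, 2/5).
On side YZ the X-coordinate is zero; dropping W's X-weight 1/5 and renormalizing the remaining 2/5 : 2/5 gives weights 1/2, 1/2 on Y, Z.
V = (1/2)·(23/2, 0) + (1/2)·(-9, 12) = (5/4, 6).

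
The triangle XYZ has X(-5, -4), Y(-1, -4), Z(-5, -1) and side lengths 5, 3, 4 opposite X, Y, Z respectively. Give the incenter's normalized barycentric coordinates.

(5/12, 1/4, 1/3)

The incenter has barycentric coordinates proportional to the opposite side lengths: (5 : 3 : 4).
Normalizing by 5+3+4 = 12 gives (5/12, 1/4, 1/3).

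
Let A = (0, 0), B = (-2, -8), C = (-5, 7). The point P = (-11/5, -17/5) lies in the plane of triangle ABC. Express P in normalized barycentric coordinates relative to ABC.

Signed area of the reference triangle: [ABC] = ½·(0·(-8−7) + (-2)·(7−0) + (-5)·(0−(-8))) = ½·(0 − 14 − 40) = -27.
[PBC] = ½·((-11/5)·(-8−7) + (-2)·(7−(-17/5)) + (-5)·(-17/5−(-8))) = ½·(33 − 104/5 − 23) = -27/5, so the A-coordinate is (-27/5)/(-27) = 1/5.
[APC] = ½·(0·(-17/5−7) + (-11/5)·(7−0) + (-5)·(0−(-17/5))) = ½·(0 − 77/5 − 17) = -81/5, so the B-coordinate is 3/5.
[ABP] = ½·(0·(-8−(-17/5)) + (-2)·(-17/5−0) + (-11/5)·(0−(-8))) = ½·(0 + 34/5 − 88/5) = -27/5, so the C-coordinate is 1/5.

(1/5, 3/5, 1/5)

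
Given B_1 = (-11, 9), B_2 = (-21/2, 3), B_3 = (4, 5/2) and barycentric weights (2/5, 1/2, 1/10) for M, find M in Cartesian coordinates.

M = (2/5)·B_1 + (1/2)·B_2 + (1/10)·B_3.
x-coordinate: (2/5)·(-11) + (1/2)·(-21/2) + (1/10)·4 = -37/4.
y-coordinate: (2/5)·9 + (1/2)·3 + (1/10)·(5/2) = 107/20.

(-37/4, 107/20)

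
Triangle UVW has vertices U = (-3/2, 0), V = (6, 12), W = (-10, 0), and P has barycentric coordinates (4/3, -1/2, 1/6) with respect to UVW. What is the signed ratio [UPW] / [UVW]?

The signed ratio [UPW]/[UVW] equals the barycentric coordinate of P at vertex V, which is -1/2.

-1/2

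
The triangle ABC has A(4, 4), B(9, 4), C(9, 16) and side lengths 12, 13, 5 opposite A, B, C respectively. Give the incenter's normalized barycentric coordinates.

The incenter has barycentric coordinates proportional to the opposite side lengths: (12 : 13 : 5).
Normalizing by 12+13+5 = 30 gives (2/5, 13/30, 1/6).

(2/5, 13/30, 1/6)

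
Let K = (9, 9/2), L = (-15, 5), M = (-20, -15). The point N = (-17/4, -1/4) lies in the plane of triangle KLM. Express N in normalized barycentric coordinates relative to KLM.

(1/2, 1/4, 1/4)

Signed area of the reference triangle: [KLM] = ½·(9·(5−(-15)) + (-15)·(-15−(9/2)) + (-20)·(9/2−5)) = ½·(180 + 585/2 + 10) = 965/4.
[NLM] = ½·((-17/4)·(5−(-15)) + (-15)·(-15−(-1/4)) + (-20)·(-1/4−5)) = ½·(-85 + 885/4 + 105) = 965/8, so the K-coordinate is (965/8)/(965/4) = 1/2.
[KNM] = ½·(9·(-1/4−(-15)) + (-17/4)·(-15−(9/2)) + (-20)·(9/2−(-1/4))) = ½·(531/4 + 663/8 − 95) = 965/16, so the L-coordinate is 1/4.
[KLN] = ½·(9·(5−(-1/4)) + (-15)·(-1/4−(9/2)) + (-17/4)·(9/2−5)) = ½·(189/4 + 285/4 + 17/8) = 965/16, so the M-coordinate is 1/4.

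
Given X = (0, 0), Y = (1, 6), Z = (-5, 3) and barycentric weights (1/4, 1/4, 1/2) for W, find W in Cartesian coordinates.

(-9/4, 3)

W = (1/4)·X + (1/4)·Y + (1/2)·Z.
x-coordinate: (1/4)·0 + (1/4)·1 + (1/2)·(-5) = -9/4.
y-coordinate: (1/4)·0 + (1/4)·6 + (1/2)·3 = 3.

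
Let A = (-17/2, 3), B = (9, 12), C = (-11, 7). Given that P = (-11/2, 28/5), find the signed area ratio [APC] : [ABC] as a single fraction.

1/5

[ABC] = ½·((-17/2)·(12−7) + 9·(7−3) + (-11)·(3−12)) = ½·(-85/2 + 36 + 99) = 185/4.
[APC] = ½·((-17/2)·(28/5−7) + (-11/2)·(7−3) + (-11)·(3−(28/5))) = ½·(119/10 − 22 + 143/5) = 37/4, so the ratio is (37/4)/(185/4) = 1/5.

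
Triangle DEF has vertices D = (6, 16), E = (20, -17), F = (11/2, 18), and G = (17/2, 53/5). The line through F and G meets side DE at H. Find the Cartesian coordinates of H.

(13, -1/2)

Barycentric coordinates of G with respect to DEF: (1/5, 1/5, 3/5).
On side DE the F-coordinate is zero; dropping G's F-weight 3/5 and renormalizing the remaining 1/5 : 1/5 gives weights 1/2, 1/2 on D, E.
H = (1/2)·(6, 16) + (1/2)·(20, -17) = (13, -1/2).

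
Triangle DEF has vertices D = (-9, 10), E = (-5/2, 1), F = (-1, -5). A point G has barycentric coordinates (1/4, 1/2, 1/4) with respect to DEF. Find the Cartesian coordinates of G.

(-15/4, 7/4)

G = (1/4)·D + (1/2)·E + (1/4)·F.
x-coordinate: (1/4)·(-9) + (1/2)·(-5/2) + (1/4)·(-1) = -15/4.
y-coordinate: (1/4)·10 + (1/2)·1 + (1/4)·(-5) = 7/4.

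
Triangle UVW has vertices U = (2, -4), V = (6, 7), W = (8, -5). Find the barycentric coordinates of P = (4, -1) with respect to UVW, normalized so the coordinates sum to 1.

Signed area of the reference triangle: [UVW] = ½·(2·(7−(-5)) + 6·(-5−(-4)) + 8·(-4−7)) = ½·(24 − 6 − 88) = -35.
[PVW] = ½·(4·(7−(-5)) + 6·(-5−(-1)) + 8·(-1−7)) = ½·(48 − 24 − 64) = -20, so the U-coordinate is (-20)/(-35) = 4/7.
[UPW] = ½·(2·(-1−(-5)) + 4·(-5−(-4)) + 8·(-4−(-1))) = ½·(8 − 4 − 24) = -10, so the V-coordinate is 2/7.
[UVP] = ½·(2·(7−(-1)) + 6·(-1−(-4)) + 4·(-4−7)) = ½·(16 + 18 − 44) = -5, so the W-coordinate is 1/7.

(4/7, 2/7, 1/7)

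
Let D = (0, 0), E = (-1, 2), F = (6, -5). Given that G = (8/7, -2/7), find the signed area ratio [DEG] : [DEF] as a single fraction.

[DEF] = ½·(0·(2−(-5)) + (-1)·(-5−0) + 6·(0−2)) = ½·(0 + 5 − 12) = -7/2.
[DEG] = ½·(0·(2−(-2/7)) + (-1)·(-2/7−0) + (8/7)·(0−2)) = ½·(0 + 2/7 − 16/7) = -1, so the ratio is (-1)/(-7/2) = 2/7.

2/7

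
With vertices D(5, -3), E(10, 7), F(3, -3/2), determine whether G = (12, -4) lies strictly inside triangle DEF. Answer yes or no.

no

Barycentric coordinates of G: (188/55, 17/55, -30/11).
The three coordinates are positive, positive, negative; a point is interior exactly when all three are positive.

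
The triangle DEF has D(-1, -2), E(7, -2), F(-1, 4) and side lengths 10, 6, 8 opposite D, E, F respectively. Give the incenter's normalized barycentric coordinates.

(5/12, 1/4, 1/3)

The incenter has barycentric coordinates proportional to the opposite side lengths: (10 : 6 : 8).
Normalizing by 10+6+8 = 24 gives (5/12, 1/4, 1/3).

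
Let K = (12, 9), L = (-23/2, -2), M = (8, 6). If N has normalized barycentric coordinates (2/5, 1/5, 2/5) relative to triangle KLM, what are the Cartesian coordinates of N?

N = (2/5)·K + (1/5)·L + (2/5)·M.
x-coordinate: (2/5)·12 + (1/5)·(-23/2) + (2/5)·8 = 57/10.
y-coordinate: (2/5)·9 + (1/5)·(-2) + (2/5)·6 = 28/5.

(57/10, 28/5)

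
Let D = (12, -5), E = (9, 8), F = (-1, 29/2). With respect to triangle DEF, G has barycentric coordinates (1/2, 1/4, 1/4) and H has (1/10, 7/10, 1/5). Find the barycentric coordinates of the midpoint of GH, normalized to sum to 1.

Since both coordinate triples sum to 1, the midpoint's barycentrics are the componentwise average.
(1/2+1/10)/2 = 3/10; similarly 19/40 and 9/40.

(3/10, 19/40, 9/40)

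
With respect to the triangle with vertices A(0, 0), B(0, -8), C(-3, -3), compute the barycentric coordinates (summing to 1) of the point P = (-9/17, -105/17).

(2/17, 12/17, 3/17)

Signed area of the reference triangle: [ABC] = ½·(0·(-8−(-3)) + 0·(-3−0) + (-3)·(0−(-8))) = ½·(0 + 0 − 24) = -12.
[PBC] = ½·((-9/17)·(-8−(-3)) + 0·(-3−(-105/17)) + (-3)·(-105/17−(-8))) = ½·(45/17 + 0 − 93/17) = -24/17, so the A-coordinate is (-24/17)/(-12) = 2/17.
[APC] = ½·(0·(-105/17−(-3)) + (-9/17)·(-3−0) + (-3)·(0−(-105/17))) = ½·(0 + 27/17 − 315/17) = -144/17, so the B-coordinate is 12/17.
[ABP] = ½·(0·(-8−(-105/17)) + 0·(-105/17−0) + (-9/17)·(0−(-8))) = ½·(0 + 0 − 72/17) = -36/17, so the C-coordinate is 3/17.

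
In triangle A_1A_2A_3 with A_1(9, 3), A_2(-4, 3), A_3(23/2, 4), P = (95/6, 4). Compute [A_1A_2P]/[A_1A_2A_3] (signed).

[A_1A_2A_3] = ½·(9·(3−4) + (-4)·(4−3) + (23/2)·(3−3)) = ½·(-9 − 4 + 0) = -13/2.
[A_1A_2P] = ½·(9·(3−4) + (-4)·(4−3) + (95/6)·(3−3)) = ½·(-9 − 4 + 0) = -13/2, so the ratio is (-13/2)/(-13/2) = 1.

1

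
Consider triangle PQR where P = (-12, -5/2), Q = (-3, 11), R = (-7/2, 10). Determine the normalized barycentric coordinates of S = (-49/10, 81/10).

Signed area of the reference triangle: [PQR] = ½·((-12)·(11−10) + (-3)·(10−(-5/2)) + (-7/2)·(-5/2−11)) = ½·(-12 − 75/2 + 189/4) = -9/8.
[SQR] = ½·((-49/10)·(11−10) + (-3)·(10−(81/10)) + (-7/2)·(81/10−11)) = ½·(-49/10 − 57/10 + 203/20) = -9/40, so the P-coordinate is (-9/40)/(-9/8) = 1/5.
[PSR] = ½·((-12)·(81/10−10) + (-49/10)·(10−(-5/2)) + (-7/2)·(-5/2−(81/10))) = ½·(114/5 − 245/4 + 371/10) = -27/40, so the Q-coordinate is 3/5.
[PQS] = ½·((-12)·(11−(81/10)) + (-3)·(81/10−(-5/2)) + (-49/10)·(-5/2−11)) = ½·(-174/5 − 159/5 + 1323/20) = -9/40, so the R-coordinate is 1/5.
Check: 1/5 + 3/5 + 1/5 = 1.

(1/5, 3/5, 1/5)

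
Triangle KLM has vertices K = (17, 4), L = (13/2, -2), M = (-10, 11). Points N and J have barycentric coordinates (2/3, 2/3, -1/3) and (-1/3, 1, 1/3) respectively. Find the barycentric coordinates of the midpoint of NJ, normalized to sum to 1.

Since both coordinate triples sum to 1, the midpoint's barycentrics are the componentwise average.
(2/3+-1/3)/2 = 1/6; similarly 5/6 and 0.

(1/6, 5/6, 0)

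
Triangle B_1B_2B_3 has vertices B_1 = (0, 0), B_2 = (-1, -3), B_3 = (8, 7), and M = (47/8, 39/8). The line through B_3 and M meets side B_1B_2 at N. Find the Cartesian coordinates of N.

Barycentric coordinates of M with respect to B_1B_2B_3: (1/8, 1/8, 3/4).
On side B_1B_2 the B_3-coordinate is zero; dropping M's B_3-weight 3/4 and renormalizing the remaining 1/8 : 1/8 gives weights 1/2, 1/2 on B_1, B_2.
N = (1/2)·(0, 0) + (1/2)·(-1, -3) = (-1/2, -3/2).

(-1/2, -3/2)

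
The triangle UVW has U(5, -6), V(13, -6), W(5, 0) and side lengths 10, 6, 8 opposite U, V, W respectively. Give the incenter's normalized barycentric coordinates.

(5/12, 1/4, 1/3)

The incenter has barycentric coordinates proportional to the opposite side lengths: (10 : 6 : 8).
Normalizing by 10+6+8 = 24 gives (5/12, 1/4, 1/3).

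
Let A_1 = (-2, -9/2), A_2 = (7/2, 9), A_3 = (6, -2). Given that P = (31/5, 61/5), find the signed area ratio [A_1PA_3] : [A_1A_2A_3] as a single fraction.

6/5

[A_1A_2A_3] = ½·((-2)·(9−(-2)) + (7/2)·(-2−(-9/2)) + 6·(-9/2−9)) = ½·(-22 + 35/4 − 81) = -377/8.
[A_1PA_3] = ½·((-2)·(61/5−(-2)) + (31/5)·(-2−(-9/2)) + 6·(-9/2−(61/5))) = ½·(-142/5 + 31/2 − 501/5) = -1131/20, so the ratio is (-1131/20)/(-377/8) = 6/5.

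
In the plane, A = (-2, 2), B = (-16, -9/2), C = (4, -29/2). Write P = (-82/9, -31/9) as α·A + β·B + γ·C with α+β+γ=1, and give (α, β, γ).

(1/3, 5/9, 1/9)

Signed area of the reference triangle: [ABC] = ½·((-2)·(-9/2−(-29/2)) + (-16)·(-29/2−2) + 4·(2−(-9/2))) = ½·(-20 + 264 + 26) = 135.
[PBC] = ½·((-82/9)·(-9/2−(-29/2)) + (-16)·(-29/2−(-31/9)) + 4·(-31/9−(-9/2))) = ½·(-820/9 + 1592/9 + 38/9) = 45, so the A-coordinate is 45/135 = 1/3.
[APC] = ½·((-2)·(-31/9−(-29/2)) + (-82/9)·(-29/2−2) + 4·(2−(-31/9))) = ½·(-199/9 + 451/3 + 196/9) = 75, so the B-coordinate is 5/9.
[ABP] = ½·((-2)·(-9/2−(-31/9)) + (-16)·(-31/9−2) + (-82/9)·(2−(-9/2))) = ½·(19/9 + 784/9 − 533/9) = 15, so the C-coordinate is 1/9.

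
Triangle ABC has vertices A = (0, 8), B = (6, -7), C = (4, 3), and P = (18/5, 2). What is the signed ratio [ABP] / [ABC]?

[ABC] = ½·(0·(-7−3) + 6·(3−8) + 4·(8−(-7))) = ½·(0 − 30 + 60) = 15.
[ABP] = ½·(0·(-7−2) + 6·(2−8) + (18/5)·(8−(-7))) = ½·(0 − 36 + 54) = 9, so the ratio is 9/15 = 3/5.

3/5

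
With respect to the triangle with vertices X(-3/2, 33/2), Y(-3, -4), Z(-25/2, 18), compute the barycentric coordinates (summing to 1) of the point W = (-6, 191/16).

Signed area of the reference triangle: [XYZ] = ½·((-3/2)·(-4−18) + (-3)·(18−(33/2)) + (-25/2)·(33/2−(-4))) = ½·(33 − 9/2 − 1025/4) = -911/8.
[WYZ] = ½·((-6)·(-4−18) + (-3)·(18−(191/16)) + (-25/2)·(191/16−(-4))) = ½·(132 − 291/16 − 6375/32) = -2733/64, so the X-coordinate is (-2733/64)/(-911/8) = 3/8.
[XWZ] = ½·((-3/2)·(191/16−18) + (-6)·(18−(33/2)) + (-25/2)·(33/2−(191/16))) = ½·(291/32 − 9 − 1825/32) = -911/32, so the Y-coordinate is 1/4.
[XYW] = ½·((-3/2)·(-4−(191/16)) + (-3)·(191/16−(33/2)) + (-6)·(33/2−(-4))) = ½·(765/32 + 219/16 − 123) = -2733/64, so the Z-coordinate is 3/8.

(3/8, 1/4, 3/8)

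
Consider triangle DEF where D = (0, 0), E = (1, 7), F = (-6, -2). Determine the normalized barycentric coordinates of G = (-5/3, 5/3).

(1/3, 1/3, 1/3)

Signed area of the reference triangle: [DEF] = ½·(0·(7−(-2)) + 1·(-2−0) + (-6)·(0−7)) = ½·(0 − 2 + 42) = 20.
[GEF] = ½·((-5/3)·(7−(-2)) + 1·(-2−(5/3)) + (-6)·(5/3−7)) = ½·(-15 − 11/3 + 32) = 20/3, so the D-coordinate is (20/3)/20 = 1/3.
[DGF] = ½·(0·(5/3−(-2)) + (-5/3)·(-2−0) + (-6)·(0−(5/3))) = ½·(0 + 10/3 + 10) = 20/3, so the E-coordinate is 1/3.
[DEG] = ½·(0·(7−(5/3)) + 1·(5/3−0) + (-5/3)·(0−7)) = ½·(0 + 5/3 + 35/3) = 20/3, so the F-coordinate is 1/3.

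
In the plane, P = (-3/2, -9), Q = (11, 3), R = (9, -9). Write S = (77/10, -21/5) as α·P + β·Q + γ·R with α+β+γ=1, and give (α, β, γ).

Signed area of the reference triangle: [PQR] = ½·((-3/2)·(3−(-9)) + 11·(-9−(-9)) + 9·(-9−3)) = ½·(-18 + 0 − 108) = -63.
[SQR] = ½·((77/10)·(3−(-9)) + 11·(-9−(-21/5)) + 9·(-21/5−3)) = ½·(462/5 − 264/5 − 324/5) = -63/5, so the P-coordinate is (-63/5)/(-63) = 1/5.
[PSR] = ½·((-3/2)·(-21/5−(-9)) + (77/10)·(-9−(-9)) + 9·(-9−(-21/5))) = ½·(-36/5 + 0 − 216/5) = -126/5, so the Q-coordinate is 2/5.
[PQS] = ½·((-3/2)·(3−(-21/5)) + 11·(-21/5−(-9)) + (77/10)·(-9−3)) = ½·(-54/5 + 264/5 − 462/5) = -126/5, so the R-coordinate is 2/5.

(1/5, 2/5, 2/5)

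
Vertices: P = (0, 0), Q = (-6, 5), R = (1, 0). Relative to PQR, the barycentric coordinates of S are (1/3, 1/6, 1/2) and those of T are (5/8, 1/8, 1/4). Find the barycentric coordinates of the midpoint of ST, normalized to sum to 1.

(23/48, 7/48, 3/8)

Since both coordinate triples sum to 1, the midpoint's barycentrics are the componentwise average.
(1/3+5/8)/2 = 23/48; similarly 7/48 and 3/8.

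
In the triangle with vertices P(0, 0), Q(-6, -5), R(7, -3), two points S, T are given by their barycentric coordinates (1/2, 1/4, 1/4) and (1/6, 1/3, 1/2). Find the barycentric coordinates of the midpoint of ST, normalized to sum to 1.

Since both coordinate triples sum to 1, the midpoint's barycentrics are the componentwise average.
(1/2+1/6)/2 = 1/3; similarly 7/24 and 3/8.

(1/3, 7/24, 3/8)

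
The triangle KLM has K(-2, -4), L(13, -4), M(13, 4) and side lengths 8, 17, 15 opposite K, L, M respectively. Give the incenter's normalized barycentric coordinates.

The incenter has barycentric coordinates proportional to the opposite side lengths: (8 : 17 : 15).
Normalizing by 8+17+15 = 40 gives (1/5, 17/40, 3/8).

(1/5, 17/40, 3/8)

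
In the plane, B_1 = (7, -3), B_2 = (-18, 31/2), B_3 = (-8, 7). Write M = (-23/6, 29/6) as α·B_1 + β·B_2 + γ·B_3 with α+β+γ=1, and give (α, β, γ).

(1/2, 1/3, 1/6)

Signed area of the reference triangle: [B_1B_2B_3] = ½·(7·(31/2−7) + (-18)·(7−(-3)) + (-8)·(-3−(31/2))) = ½·(119/2 − 180 + 148) = 55/4.
[MB_2B_3] = ½·((-23/6)·(31/2−7) + (-18)·(7−(29/6)) + (-8)·(29/6−(31/2))) = ½·(-391/12 − 39 + 256/3) = 55/8, so the B_1-coordinate is (55/8)/(55/4) = 1/2.
[B_1MB_3] = ½·(7·(29/6−7) + (-23/6)·(7−(-3)) + (-8)·(-3−(29/6))) = ½·(-91/6 − 115/3 + 188/3) = 55/12, so the B_2-coordinate is 1/3.
[B_1B_2M] = ½·(7·(31/2−(29/6)) + (-18)·(29/6−(-3)) + (-23/6)·(-3−(31/2))) = ½·(224/3 − 141 + 851/12) = 55/24, so the B_3-coordinate is 1/6.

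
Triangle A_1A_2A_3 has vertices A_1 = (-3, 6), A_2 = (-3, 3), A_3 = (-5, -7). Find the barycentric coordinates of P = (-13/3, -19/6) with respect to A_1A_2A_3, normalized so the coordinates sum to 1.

Signed area of the reference triangle: [A_1A_2A_3] = ½·((-3)·(3−(-7)) + (-3)·(-7−6) + (-5)·(6−3)) = ½·(-30 + 39 − 15) = -3.
[PA_2A_3] = ½·((-13/3)·(3−(-7)) + (-3)·(-7−(-19/6)) + (-5)·(-19/6−3)) = ½·(-130/3 + 23/2 + 185/6) = -1/2, so the A_1-coordinate is (-1/2)/(-3) = 1/6.
[A_1PA_3] = ½·((-3)·(-19/6−(-7)) + (-13/3)·(-7−6) + (-5)·(6−(-19/6))) = ½·(-23/2 + 169/3 − 275/6) = -1/2, so the A_2-coordinate is 1/6.
[A_1A_2P] = ½·((-3)·(3−(-19/6)) + (-3)·(-19/6−6) + (-13/3)·(6−3)) = ½·(-37/2 + 55/2 − 13) = -2, so the A_3-coordinate is 2/3.
Check: 1/6 + 1/6 + 2/3 = 1.

(1/6, 1/6, 2/3)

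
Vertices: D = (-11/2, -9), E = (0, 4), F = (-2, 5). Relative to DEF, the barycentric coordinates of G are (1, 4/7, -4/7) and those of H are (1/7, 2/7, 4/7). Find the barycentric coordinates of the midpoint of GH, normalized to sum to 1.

(4/7, 3/7, 0)

Since both coordinate triples sum to 1, the midpoint's barycentrics are the componentwise average.
(1+1/7)/2 = 4/7; similarly 3/7 and 0.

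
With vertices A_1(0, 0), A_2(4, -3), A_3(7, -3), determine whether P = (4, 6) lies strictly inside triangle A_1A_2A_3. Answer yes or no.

Barycentric coordinates of P: (3, -6, 4).
The three coordinates are positive, negative, positive; a point is interior exactly when all three are positive.

no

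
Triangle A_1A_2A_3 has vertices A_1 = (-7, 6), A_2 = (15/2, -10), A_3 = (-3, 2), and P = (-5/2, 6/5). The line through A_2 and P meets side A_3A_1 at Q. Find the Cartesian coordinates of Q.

(-5, 4)

Barycentric coordinates of P with respect to A_1A_2A_3: (2/5, 1/5, 2/5).
On side A_3A_1 the A_2-coordinate is zero; dropping P's A_2-weight 1/5 and renormalizing the remaining 2/5 : 2/5 gives weights 1/2, 1/2 on A_3, A_1.
Q = (1/2)·(-3, 2) + (1/2)·(-7, 6) = (-5, 4).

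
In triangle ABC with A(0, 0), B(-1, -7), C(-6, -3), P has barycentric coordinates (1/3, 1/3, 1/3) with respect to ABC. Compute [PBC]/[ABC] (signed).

1/3

The signed ratio [PBC]/[ABC] equals the barycentric coordinate of P at vertex A, which is 1/3.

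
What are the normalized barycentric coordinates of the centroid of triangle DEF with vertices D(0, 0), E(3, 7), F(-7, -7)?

(1/3, 1/3, 1/3)

The centroid is the average of the vertices, so each weight is 1/3.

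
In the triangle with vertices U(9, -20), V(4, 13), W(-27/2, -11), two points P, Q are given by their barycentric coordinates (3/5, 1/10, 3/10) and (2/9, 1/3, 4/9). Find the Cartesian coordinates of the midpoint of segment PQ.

Barycentric coordinates of the midpoint are the average: (37/90, 13/60, 67/180).
Converting: (37/90)·U + (13/60)·V + (67/180)·W = (-11/24, -19/2).

(-11/24, -19/2)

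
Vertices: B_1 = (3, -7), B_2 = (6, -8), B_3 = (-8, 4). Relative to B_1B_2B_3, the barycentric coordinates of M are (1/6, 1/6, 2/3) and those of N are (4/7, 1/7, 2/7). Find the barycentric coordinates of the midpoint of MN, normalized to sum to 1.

(31/84, 13/84, 10/21)

Since both coordinate triples sum to 1, the midpoint's barycentrics are the componentwise average.
(1/6+4/7)/2 = 31/84; similarly 13/84 and 10/21.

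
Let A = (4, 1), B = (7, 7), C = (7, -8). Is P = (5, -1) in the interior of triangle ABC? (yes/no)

Barycentric coordinates of P: (2/3, 1/15, 4/15).
The three coordinates are positive, positive, positive; a point is interior exactly when all three are positive.

yes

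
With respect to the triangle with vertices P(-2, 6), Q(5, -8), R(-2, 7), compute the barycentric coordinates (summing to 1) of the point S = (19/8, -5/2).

Signed area of the reference triangle: [PQR] = ½·((-2)·(-8−7) + 5·(7−6) + (-2)·(6−(-8))) = ½·(30 + 5 − 28) = 7/2.
[SQR] = ½·((19/8)·(-8−7) + 5·(7−(-5/2)) + (-2)·(-5/2−(-8))) = ½·(-285/8 + 95/2 − 11) = 7/16, so the P-coordinate is (7/16)/(7/2) = 1/8.
[PSR] = ½·((-2)·(-5/2−7) + (19/8)·(7−6) + (-2)·(6−(-5/2))) = ½·(19 + 19/8 − 17) = 35/16, so the Q-coordinate is 5/8.
[PQS] = ½·((-2)·(-8−(-5/2)) + 5·(-5/2−6) + (19/8)·(6−(-8))) = ½·(11 − 85/2 + 133/4) = 7/8, so the R-coordinate is 1/4.
Check: 1/8 + 5/8 + 1/4 = 1.

(1/8, 5/8, 1/4)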